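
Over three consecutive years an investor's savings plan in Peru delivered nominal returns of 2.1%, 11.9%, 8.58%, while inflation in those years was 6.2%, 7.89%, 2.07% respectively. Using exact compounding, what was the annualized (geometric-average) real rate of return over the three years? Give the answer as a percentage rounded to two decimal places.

Compound the nominal returns: 1.0210 × 1.1190 × 1.0858 = 1.24052541.
Compound inflation: 1.0620 × 1.0789 × 1.0207 = 1.16950969.
Deflate: 1.24052541 / 1.16950969 = 1.06072265.
Annualized real rate = 1.06072265^(1/3) − 1 = 1.9844% → 1.98%.

1.98%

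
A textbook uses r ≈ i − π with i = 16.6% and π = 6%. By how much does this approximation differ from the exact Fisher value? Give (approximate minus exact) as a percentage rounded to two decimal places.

0.60%

Approximate: r ≈ 16.600% − 6.000% = 10.6000%
Exact: (1 + 0.1660)/(1 + 0.0600) − 1 = 10.0000%
Error = 10.6000% − 10.0000% = 0.6000% → 0.60%.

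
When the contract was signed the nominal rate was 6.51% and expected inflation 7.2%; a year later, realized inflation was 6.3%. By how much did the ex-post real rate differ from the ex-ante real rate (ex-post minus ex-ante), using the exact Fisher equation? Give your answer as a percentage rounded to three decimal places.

Ex-ante: (1 + 0.0651)/(1 + 0.0720) − 1 = -0.6437%
Ex-post: (1 + 0.0651)/(1 + 0.0630) − 1 = 0.1976%
Difference (ex-post − ex-ante) = 0.8412% → 0.841%.

0.841%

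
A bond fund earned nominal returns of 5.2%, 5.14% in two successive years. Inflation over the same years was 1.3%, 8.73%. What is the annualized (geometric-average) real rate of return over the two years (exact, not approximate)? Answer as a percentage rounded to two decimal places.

0.21%

Nominal growth factor = 1.0520 × 1.0514 = 1.10607280
Price-level growth factor = 1.0130 × 1.0873 = 1.10143490
Real growth factor = 1.10607280 / 1.10143490 = 1.00421078
Annualized real rate = 1.00421078^(1/2) − 1 = 0.2103% → 0.21%.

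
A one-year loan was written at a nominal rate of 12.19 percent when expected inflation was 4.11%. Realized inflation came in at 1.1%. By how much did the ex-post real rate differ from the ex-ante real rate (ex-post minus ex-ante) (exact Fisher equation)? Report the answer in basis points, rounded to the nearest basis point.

Ex-ante: (1 + 0.1219)/(1 + 0.0411) − 1 = 7.7610%
Ex-post: (1 + 0.1219)/(1 + 0.0110) − 1 = 10.9693%
Difference (ex-post − ex-ante) = 3.2083% → 321 basis points.

321 basis points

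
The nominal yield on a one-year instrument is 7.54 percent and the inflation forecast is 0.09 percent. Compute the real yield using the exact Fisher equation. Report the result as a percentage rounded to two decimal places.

By the Fisher equation, 1 + r = (1 + i)/(1 + π).
1 + r = 1.07540 / 1.00090 = 1.074433
r = 1.074433 − 1 = 7.4433%, i.e. 7.44%.

7.44%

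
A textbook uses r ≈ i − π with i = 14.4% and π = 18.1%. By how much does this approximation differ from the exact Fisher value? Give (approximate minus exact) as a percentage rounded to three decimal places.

-0.567%

Approximate: r ≈ 14.400% − 18.100% = -3.7000%
Exact: (1 + 0.1440)/(1 + 0.1810) − 1 = -3.1329%
Error = -3.7000% − (-3.1329%) = -0.5671% → -0.567%.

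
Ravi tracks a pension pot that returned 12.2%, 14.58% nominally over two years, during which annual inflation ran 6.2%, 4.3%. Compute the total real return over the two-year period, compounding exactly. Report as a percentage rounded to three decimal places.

Nominal growth factor = 1.1220 × 1.1458 = 1.285588
Price-level growth factor = 1.0620 × 1.0430 = 1.107666
Real growth factor = 1.285588 / 1.107666 = 1.160627
Total real return = 1.160627 − 1 → 16.063%.

16.063%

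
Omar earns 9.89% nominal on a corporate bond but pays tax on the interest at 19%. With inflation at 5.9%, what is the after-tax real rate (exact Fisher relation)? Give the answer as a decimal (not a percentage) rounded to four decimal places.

After-tax nominal return = 9.89% × (1 − 0.19) = 8.0109%.
1 + r = 1.080109 / 1.05900 = 1.019933
After-tax real rate = 1.019933 − 1 → 0.0199.

0.0199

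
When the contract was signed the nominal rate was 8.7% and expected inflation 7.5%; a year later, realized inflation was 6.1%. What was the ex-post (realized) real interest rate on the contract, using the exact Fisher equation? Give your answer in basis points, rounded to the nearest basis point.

Ex-post: (1 + 0.0870)/(1 + 0.0610) − 1 = 2.4505%
So the realized real rate is 245 basis points.

245 basis points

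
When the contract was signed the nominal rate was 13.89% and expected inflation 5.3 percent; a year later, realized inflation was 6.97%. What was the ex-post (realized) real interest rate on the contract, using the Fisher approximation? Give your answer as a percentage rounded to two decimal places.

Ex-post: 13.89% − 6.97% = 6.920%
So the realized real rate is 6.92%.

6.92%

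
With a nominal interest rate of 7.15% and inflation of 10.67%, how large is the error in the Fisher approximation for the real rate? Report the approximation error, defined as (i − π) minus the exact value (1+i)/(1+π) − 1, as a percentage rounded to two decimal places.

-0.34%

Approximate: r ≈ 7.150% − 10.670% = -3.5200%
Exact: (1 + 0.0715)/(1 + 0.1067) − 1 = -3.1806%
Error = -3.5200% − (-3.1806%) = -0.3394% → -0.34%.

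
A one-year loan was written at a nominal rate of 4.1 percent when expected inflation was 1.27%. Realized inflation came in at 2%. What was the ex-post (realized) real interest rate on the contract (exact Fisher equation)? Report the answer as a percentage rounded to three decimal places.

Ex-post: (1 + 0.0410)/(1 + 0.0200) − 1 = 2.0588%
So the realized real rate is 2.059%.

2.059%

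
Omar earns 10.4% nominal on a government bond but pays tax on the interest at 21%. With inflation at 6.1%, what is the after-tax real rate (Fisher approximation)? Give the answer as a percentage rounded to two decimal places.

2.12%

After-tax nominal return = 10.4% × (1 − 0.21) = 8.2160%.
r ≈ 8.2160% − 6.1% → 2.12%.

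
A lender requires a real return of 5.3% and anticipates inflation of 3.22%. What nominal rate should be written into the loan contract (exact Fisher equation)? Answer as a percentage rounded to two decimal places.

8.69%

(1 + i) = (1 + r)(1 + π) = 1.05300 × 1.03220 = 1.0869066
i = 1.0869066 − 1, so the required nominal rate is 8.69%.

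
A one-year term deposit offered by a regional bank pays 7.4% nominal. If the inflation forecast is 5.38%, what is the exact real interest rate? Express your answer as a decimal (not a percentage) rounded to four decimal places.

By the Fisher identity, 1 + r = (1 + i)/(1 + π).
1 + r = 1.07400 / 1.05380 = 1.019169
r = 1.019169 − 1 = 1.9169%, i.e. 0.0192.

0.0192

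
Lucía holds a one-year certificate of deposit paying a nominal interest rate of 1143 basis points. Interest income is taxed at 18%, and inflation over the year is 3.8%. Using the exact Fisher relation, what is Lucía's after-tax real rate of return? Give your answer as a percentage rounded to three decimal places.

After-tax nominal return = 11.43% × (1 − 0.18) = 9.3726%.
1 + r = 1.093726 / 1.03800 = 1.053686
After-tax real rate = 1.053686 − 1 → 5.369%.

5.369%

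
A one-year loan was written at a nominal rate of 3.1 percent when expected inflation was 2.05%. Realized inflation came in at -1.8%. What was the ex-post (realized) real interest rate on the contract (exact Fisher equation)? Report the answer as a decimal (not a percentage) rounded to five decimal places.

0.04990

Ex-post: (1 + 0.0310)/(1 − 0.0180) − 1 = 4.9898%
So the realized real rate is 0.04990.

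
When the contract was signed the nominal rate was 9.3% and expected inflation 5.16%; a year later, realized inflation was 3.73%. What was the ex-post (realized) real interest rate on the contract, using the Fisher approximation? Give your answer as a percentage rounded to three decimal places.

Ex-post: 9.3% − 3.73% = 5.570%
So the realized real rate is 5.570%.

5.570%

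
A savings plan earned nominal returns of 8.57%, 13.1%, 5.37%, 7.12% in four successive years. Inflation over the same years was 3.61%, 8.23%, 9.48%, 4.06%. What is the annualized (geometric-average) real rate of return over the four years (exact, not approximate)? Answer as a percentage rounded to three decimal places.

Nominal growth factor = 1.0857 × 1.1310 × 1.0537 × 1.0712 = 1.38598965
Price-level growth factor = 1.0361 × 1.0823 × 1.0948 × 1.0406 = 1.27752069
Real growth factor = 1.38598965 / 1.27752069 = 1.08490583
Annualized real rate = 1.08490583^(1/4) − 1 = 2.0582% → 2.058%.

2.058%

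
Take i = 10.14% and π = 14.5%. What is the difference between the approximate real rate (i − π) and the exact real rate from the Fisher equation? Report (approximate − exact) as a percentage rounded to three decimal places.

Approximate: r ≈ 10.140% − 14.500% = -4.3600%
Exact: (1 + 0.1014)/(1 + 0.1450) − 1 = -3.8079%
Error = -4.3600% − (-3.8079%) = -0.5521% → -0.552%.

-0.552%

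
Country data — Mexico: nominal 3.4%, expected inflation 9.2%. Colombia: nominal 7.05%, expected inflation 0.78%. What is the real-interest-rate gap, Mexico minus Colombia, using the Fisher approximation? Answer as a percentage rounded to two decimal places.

-12.07%

Mexico: 3.4% − 9.2% = -5.800%
Colombia: 7.05% − 0.78% = 6.270%
Differential = -12.070% → -12.07%.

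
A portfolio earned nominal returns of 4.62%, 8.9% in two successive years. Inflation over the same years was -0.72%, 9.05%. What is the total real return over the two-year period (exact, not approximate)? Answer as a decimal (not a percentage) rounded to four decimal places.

Nominal growth factor = 1.0462 × 1.0890 = 1.139312
Price-level growth factor = 0.9928 × 1.0905 = 1.082648
Real growth factor = 1.139312 / 1.082648 = 1.052338
Total real return = 1.052338 − 1 → 0.0523.

0.0523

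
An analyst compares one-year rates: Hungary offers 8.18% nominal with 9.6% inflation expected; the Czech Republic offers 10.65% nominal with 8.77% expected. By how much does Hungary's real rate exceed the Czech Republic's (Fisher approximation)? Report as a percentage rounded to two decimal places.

Hungary: 8.18% − 9.6% = -1.420%
The Czech Republic: 10.65% − 8.77% = 1.880%
Differential = -3.300% → -3.30%.

-3.30%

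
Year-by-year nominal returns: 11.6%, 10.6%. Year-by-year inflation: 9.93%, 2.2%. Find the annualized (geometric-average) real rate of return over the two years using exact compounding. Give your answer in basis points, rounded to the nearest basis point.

Nominal growth factor = 1.1160 × 1.1060 = 1.23429600
Price-level growth factor = 1.0993 × 1.0220 = 1.12348460
Real growth factor = 1.23429600 / 1.12348460 = 1.09863188
Annualized real rate = 1.09863188^(1/2) − 1 = 4.8156% → 482 basis points.

482 basis points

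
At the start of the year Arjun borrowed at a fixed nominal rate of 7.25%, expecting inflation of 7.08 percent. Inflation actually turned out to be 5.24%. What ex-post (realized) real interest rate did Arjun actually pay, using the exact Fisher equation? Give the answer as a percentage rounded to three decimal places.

1.910%

Ex-post: (1 + 0.0725)/(1 + 0.0524) − 1 = 1.9099%
So the realized real rate is 1.910%.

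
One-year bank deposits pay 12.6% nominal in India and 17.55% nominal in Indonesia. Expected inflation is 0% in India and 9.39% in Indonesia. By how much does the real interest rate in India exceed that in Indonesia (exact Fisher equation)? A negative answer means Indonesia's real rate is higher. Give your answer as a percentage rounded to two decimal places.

India: (1 + 0.1260)/(1 + 0.0000) − 1 = 12.6000%
Indonesia: (1 + 0.1755)/(1 + 0.0939) − 1 = 7.4595%
Differential = 12.6000% − 7.4595% = 5.1405% → 5.14%.

5.14%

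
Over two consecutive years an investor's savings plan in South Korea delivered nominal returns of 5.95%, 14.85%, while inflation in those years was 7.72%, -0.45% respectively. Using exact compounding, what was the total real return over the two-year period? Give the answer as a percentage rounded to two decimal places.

Compound the nominal returns: 1.0595 × 1.1485 = 1.216836.
Compound inflation: 1.0772 × 0.9955 = 1.072353.
Deflate: 1.216836 / 1.072353 = 1.134735.
Total real return = 1.134735 − 1 → 13.47%.

13.47%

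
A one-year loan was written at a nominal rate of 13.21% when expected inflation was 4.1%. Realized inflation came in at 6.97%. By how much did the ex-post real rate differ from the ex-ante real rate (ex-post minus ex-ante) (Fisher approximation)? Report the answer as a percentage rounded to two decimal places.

Ex-ante: 13.21% − 4.1% = 9.110%
Ex-post: 13.21% − 6.97% = 6.240%
Difference (ex-post − ex-ante) = -2.8700% → -2.87%.

-2.87%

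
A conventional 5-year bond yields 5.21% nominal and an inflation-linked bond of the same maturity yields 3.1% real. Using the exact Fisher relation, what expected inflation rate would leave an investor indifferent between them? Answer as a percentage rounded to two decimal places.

(1 + π) = (1 + i)/(1 + r) = 1.05210 / 1.03100 = 1.020466
Break-even inflation = 1.020466 − 1 → 2.05%.

2.05%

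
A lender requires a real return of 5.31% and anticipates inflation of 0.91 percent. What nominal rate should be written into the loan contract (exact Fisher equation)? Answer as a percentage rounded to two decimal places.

(1 + i) = (1 + r)(1 + π) = 1.05310 × 1.00910 = 1.06268321
i = 1.06268321 − 1, so the required nominal rate is 6.27%.

6.27%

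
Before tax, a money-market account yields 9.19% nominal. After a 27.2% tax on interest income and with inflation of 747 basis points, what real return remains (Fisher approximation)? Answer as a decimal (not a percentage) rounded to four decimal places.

After-tax nominal return = 9.19% × (1 − 0.272) = 6.69032%.
r ≈ 6.69032% − 7.47% → -0.0078.

-0.0078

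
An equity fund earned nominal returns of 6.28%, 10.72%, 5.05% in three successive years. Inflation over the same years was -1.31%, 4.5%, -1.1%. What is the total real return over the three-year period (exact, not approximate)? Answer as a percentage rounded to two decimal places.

21.20%

Compound the nominal returns: 1.0628 × 1.1072 × 1.0505 = 1.236157.
Compound inflation: 0.9869 × 1.0450 × 0.9890 = 1.019966.
Deflate: 1.236157 / 1.019966 = 1.211959.
Total real return = 1.211959 − 1 → 21.20%.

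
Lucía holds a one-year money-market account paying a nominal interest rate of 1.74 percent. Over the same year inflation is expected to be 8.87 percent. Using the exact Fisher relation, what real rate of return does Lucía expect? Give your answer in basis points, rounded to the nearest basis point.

-655 basis points

1 + r = 1.01740 / 1.08870 = 0.934509
r = 0.934509 − 1 = -6.5491%, i.e. -655 basis points.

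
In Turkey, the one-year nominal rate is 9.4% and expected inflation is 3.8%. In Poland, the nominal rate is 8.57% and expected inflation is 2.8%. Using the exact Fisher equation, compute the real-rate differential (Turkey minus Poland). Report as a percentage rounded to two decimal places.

-0.22%

Turkey: (1 + 0.0940)/(1 + 0.0380) − 1 = 5.3950%
Poland: (1 + 0.0857)/(1 + 0.0280) − 1 = 5.6128%
Differential = 5.3950% − 5.6128% = -0.2179% → -0.22%.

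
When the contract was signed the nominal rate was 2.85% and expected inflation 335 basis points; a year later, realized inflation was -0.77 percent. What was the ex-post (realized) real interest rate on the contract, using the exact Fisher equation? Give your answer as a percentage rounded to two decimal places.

3.65%

Ex-post: (1 + 0.0285)/(1 − 0.0077) − 1 = 3.6481%
So the realized real rate is 3.65%.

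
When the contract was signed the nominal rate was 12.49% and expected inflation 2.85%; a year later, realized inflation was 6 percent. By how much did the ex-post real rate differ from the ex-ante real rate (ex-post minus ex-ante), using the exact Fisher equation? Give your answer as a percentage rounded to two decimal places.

Ex-ante: (1 + 0.1249)/(1 + 0.0285) − 1 = 9.3729%
Ex-post: (1 + 0.1249)/(1 + 0.0600) − 1 = 6.1226%
Difference (ex-post − ex-ante) = -3.2502% → -3.25%.

-3.25%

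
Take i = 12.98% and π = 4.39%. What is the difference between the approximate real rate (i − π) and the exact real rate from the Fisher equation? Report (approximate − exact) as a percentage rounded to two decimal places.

0.36%

Approximate: r ≈ 12.980% − 4.390% = 8.5900%
Exact: (1 + 0.1298)/(1 + 0.0439) − 1 = 8.2288%
Error = 8.5900% − 8.2288% = 0.3612% → 0.36%.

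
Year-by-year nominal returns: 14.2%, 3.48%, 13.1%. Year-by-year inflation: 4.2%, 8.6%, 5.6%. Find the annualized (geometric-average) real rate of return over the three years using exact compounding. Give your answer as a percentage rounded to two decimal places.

3.80%

Nominal growth factor = 1.1420 × 1.0348 × 1.1310 = 1.33654975
Price-level growth factor = 1.0420 × 1.0860 × 1.0560 = 1.19498227
Real growth factor = 1.33654975 / 1.19498227 = 1.11846827
Annualized real rate = 1.11846827^(1/3) − 1 = 3.8025% → 3.80%.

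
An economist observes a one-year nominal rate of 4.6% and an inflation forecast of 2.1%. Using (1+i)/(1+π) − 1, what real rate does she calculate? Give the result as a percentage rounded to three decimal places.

2.449%

1 + r = 1.04600 / 1.02100 = 1.024486
r = 1.024486 − 1 = 2.4486%, i.e. 2.449%.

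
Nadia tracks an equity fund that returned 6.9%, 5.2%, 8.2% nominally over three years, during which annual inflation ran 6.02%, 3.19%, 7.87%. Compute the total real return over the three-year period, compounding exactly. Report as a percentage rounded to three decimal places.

3.109%

Nominal growth factor = 1.0690 × 1.0520 × 1.0820 = 1.2168042
Price-level growth factor = 1.0602 × 1.0319 × 1.0787 = 1.1801198
Real growth factor = 1.2168042 / 1.1801198 = 1.0310853
Total real return = 1.0310853 − 1 → 3.109%.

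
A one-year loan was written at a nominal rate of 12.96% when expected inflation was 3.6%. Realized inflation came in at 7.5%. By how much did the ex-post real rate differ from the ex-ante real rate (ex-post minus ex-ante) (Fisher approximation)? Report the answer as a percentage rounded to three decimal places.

Ex-ante: 12.96% − 3.6% = 9.360%
Ex-post: 12.96% − 7.5% = 5.460%
Difference (ex-post − ex-ante) = -3.9000% → -3.900%.

-3.900%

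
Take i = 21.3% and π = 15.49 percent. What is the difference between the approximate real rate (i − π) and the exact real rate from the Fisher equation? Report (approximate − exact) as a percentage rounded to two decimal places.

Approximate: r ≈ 21.300% − 15.490% = 5.8100%
Exact: (1 + 0.2130)/(1 + 0.1549) − 1 = 5.0307%
Error = 5.8100% − 5.0307% = 0.7793% → 0.78%.

0.78%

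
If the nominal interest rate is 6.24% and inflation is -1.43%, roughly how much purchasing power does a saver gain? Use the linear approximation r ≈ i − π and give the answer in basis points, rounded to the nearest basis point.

r ≈ i − π = 6.24% − (-1.43%) = 767 basis points.

767 basis points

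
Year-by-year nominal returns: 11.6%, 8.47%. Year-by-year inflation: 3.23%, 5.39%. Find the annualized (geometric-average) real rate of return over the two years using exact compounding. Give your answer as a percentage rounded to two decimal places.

Compound the nominal returns: 1.1160 × 1.0847 = 1.21052520.
Compound inflation: 1.0323 × 1.0539 = 1.08794097.
Deflate: 1.21052520 / 1.08794097 = 1.11267544.
Annualized real rate = 1.11267544^(1/2) − 1 = 5.4834% → 5.48%.

5.48%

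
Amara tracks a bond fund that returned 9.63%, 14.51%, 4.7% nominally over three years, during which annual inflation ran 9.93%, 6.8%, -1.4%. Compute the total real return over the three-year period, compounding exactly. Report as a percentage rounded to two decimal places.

13.54%

Nominal growth factor = 1.0963 × 1.1451 × 1.0470 = 1.314376
Price-level growth factor = 1.0993 × 1.0680 × 0.9860 = 1.157616
Real growth factor = 1.314376 / 1.157616 = 1.135416
Total real return = 1.135416 − 1 → 13.54%.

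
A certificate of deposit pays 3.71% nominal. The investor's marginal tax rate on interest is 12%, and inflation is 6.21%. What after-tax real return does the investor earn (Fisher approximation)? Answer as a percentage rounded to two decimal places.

After-tax nominal return = 3.71% × (1 − 0.12) = 3.2648%.
r ≈ 3.2648% − 6.21% → -2.95%.

-2.95%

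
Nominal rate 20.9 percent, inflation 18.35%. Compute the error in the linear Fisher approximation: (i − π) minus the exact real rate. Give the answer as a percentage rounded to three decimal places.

Approximate: r ≈ 20.900% − 18.350% = 2.5500%
Exact: (1 + 0.2090)/(1 + 0.1835) − 1 = 2.1546%
Error = 2.5500% − 2.1546% = 0.3954% → 0.395%.

0.395%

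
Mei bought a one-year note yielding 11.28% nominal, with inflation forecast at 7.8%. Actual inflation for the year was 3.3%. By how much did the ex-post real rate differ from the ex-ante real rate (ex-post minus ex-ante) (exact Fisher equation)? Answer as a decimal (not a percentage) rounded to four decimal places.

Ex-ante: (1 + 0.1128)/(1 + 0.0780) − 1 = 3.2282%
Ex-post: (1 + 0.1128)/(1 + 0.0330) − 1 = 7.7251%
Difference (ex-post − ex-ante) = 4.4969% → 0.0450.

0.0450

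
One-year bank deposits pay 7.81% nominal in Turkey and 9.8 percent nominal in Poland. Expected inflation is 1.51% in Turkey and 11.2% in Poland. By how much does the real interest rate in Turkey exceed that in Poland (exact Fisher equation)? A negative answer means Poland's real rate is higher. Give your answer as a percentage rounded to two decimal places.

Turkey: (1 + 0.0781)/(1 + 0.0151) − 1 = 6.2063%
Poland: (1 + 0.0980)/(1 + 0.1120) − 1 = -1.2590%
Differential = 6.2063% − (-1.2590%) = 7.4653% → 7.47%.

7.47%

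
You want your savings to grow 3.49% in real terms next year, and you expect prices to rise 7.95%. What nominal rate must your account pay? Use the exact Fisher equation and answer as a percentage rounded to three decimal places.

(1 + i) = (1 + r)(1 + π) = 1.03490 × 1.07950 = 1.11717455
i = 1.11717455 − 1, so the required nominal rate is 11.717%.

11.717%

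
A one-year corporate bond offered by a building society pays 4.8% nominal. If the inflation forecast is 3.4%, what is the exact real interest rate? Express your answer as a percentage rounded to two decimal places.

By the Fisher relation, 1 + r = (1 + i)/(1 + π).
1 + r = 1.04800 / 1.03400 = 1.013540
r = 1.013540 − 1 = 1.3540%, i.e. 1.35%.

1.35%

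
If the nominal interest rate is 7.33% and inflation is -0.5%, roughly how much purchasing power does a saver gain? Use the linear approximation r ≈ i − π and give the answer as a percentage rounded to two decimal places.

r ≈ i − π = 7.33% − (-0.5%) = 7.83%.

7.83%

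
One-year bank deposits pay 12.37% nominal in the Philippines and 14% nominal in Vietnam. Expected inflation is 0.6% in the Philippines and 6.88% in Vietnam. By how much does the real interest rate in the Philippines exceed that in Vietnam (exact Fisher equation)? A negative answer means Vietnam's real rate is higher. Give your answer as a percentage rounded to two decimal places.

The Philippines: (1 + 0.1237)/(1 + 0.0060) − 1 = 11.6998%
Vietnam: (1 + 0.1400)/(1 + 0.0688) − 1 = 6.6617%
Differential = 11.6998% − 6.6617% = 5.0381% → 5.04%.

5.04%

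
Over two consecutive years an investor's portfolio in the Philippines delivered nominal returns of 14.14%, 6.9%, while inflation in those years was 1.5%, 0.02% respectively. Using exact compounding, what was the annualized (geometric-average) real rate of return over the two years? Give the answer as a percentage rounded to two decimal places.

9.63%

Nominal growth factor = 1.1414 × 1.0690 = 1.22015660
Price-level growth factor = 1.0150 × 1.0002 = 1.01520300
Real growth factor = 1.22015660 / 1.01520300 = 1.20188435
Annualized real rate = 1.20188435^(1/2) − 1 = 9.6305% → 9.63%.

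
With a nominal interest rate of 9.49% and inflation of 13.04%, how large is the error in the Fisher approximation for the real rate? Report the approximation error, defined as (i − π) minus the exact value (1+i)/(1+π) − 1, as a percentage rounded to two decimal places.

Approximate: r ≈ 9.490% − 13.040% = -3.5500%
Exact: (1 + 0.0949)/(1 + 0.1304) − 1 = -3.1405%
Error = -3.5500% − (-3.1405%) = -0.4095% → -0.41%.

-0.41%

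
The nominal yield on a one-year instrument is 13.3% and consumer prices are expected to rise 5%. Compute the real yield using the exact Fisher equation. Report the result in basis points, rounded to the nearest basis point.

790 basis points

1 + r = 1.13300 / 1.05000 = 1.079048
r = 1.079048 − 1 = 7.9048%, i.e. 790 basis points.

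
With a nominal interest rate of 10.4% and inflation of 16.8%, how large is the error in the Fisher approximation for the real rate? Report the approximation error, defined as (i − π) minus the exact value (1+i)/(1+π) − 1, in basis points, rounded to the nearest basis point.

Approximate: r ≈ 10.400% − 16.800% = -6.4000%
Exact: (1 + 0.1040)/(1 + 0.1680) − 1 = -5.4795%
Error = -6.4000% − (-5.4795%) = -0.9205% → -92 basis points.

-92 basis points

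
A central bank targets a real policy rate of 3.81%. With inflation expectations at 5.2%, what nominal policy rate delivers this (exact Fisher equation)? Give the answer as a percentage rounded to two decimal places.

9.21%

(1 + i) = (1 + r)(1 + π) = 1.03810 × 1.05200 = 1.0920812
i = 1.0920812 − 1, so the required nominal rate is 9.21%.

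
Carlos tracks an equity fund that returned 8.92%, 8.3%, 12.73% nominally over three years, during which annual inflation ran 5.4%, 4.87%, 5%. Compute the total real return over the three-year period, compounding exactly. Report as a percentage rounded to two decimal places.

Nominal growth factor = 1.0892 × 1.0830 × 1.1273 = 1.329767
Price-level growth factor = 1.0540 × 1.0487 × 1.0500 = 1.160596
Real growth factor = 1.329767 / 1.160596 = 1.145762
Total real return = 1.145762 − 1 → 14.58%.

14.58%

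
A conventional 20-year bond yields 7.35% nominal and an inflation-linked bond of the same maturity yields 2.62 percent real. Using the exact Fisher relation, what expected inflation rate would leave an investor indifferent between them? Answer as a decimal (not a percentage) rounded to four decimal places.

(1 + π) = (1 + i)/(1 + r) = 1.07350 / 1.02620 = 1.046092
Break-even inflation = 1.046092 − 1 → 0.0461.

0.0461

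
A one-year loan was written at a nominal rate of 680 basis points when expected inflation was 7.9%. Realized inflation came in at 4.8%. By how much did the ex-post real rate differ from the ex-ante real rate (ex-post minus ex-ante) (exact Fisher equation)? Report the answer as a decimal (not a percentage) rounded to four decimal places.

Ex-ante: (1 + 0.0680)/(1 + 0.0790) − 1 = -1.0195%
Ex-post: (1 + 0.0680)/(1 + 0.0480) − 1 = 1.9084%
Difference (ex-post − ex-ante) = 2.9279% → 0.0293.

0.0293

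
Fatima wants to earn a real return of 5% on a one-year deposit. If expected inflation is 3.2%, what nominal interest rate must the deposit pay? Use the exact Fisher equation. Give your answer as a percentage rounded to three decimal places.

(1 + i) = (1 + r)(1 + π) = 1.05000 × 1.03200 = 1.08360
i = 1.08360 − 1, so the required nominal rate is 8.360%.

8.360%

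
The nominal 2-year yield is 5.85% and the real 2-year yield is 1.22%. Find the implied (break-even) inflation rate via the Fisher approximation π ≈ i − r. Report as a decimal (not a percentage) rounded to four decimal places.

π ≈ i − r = 5.85% − 1.22% → 0.0463.

0.0463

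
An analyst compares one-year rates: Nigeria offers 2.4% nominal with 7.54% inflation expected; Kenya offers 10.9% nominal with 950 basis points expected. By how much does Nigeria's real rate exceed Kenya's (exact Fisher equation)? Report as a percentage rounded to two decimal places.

-6.06%

Nigeria: (1 + 0.0240)/(1 + 0.0754) − 1 = -4.7796%
Kenya: (1 + 0.1090)/(1 + 0.0950) − 1 = 1.2785%
Differential = -4.7796% − 1.2785% = -6.0582% → -6.06%.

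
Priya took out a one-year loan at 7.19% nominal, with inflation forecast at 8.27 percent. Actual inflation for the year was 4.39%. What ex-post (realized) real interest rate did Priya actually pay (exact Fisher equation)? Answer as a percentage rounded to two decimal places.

2.68%

Ex-post: (1 + 0.0719)/(1 + 0.0439) − 1 = 2.6822%
So the realized real rate is 2.68%.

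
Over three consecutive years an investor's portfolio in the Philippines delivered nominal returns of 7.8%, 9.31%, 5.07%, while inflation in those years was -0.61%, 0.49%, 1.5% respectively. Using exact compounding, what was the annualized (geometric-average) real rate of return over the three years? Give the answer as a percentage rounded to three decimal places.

6.891%

Nominal growth factor = 1.0780 × 1.0931 × 1.0507 = 1.23810474
Price-level growth factor = 0.9939 × 1.0049 × 1.0150 = 1.01375166
Real growth factor = 1.23810474 / 1.01375166 = 1.22130971
Annualized real rate = 1.22130971^(1/3) − 1 = 6.8912% → 6.891%.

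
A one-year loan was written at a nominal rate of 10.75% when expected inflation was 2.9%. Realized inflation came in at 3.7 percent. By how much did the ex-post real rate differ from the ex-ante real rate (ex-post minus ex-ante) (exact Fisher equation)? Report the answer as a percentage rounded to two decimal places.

Ex-ante: (1 + 0.1075)/(1 + 0.0290) − 1 = 7.6288%
Ex-post: (1 + 0.1075)/(1 + 0.0370) − 1 = 6.7985%
Difference (ex-post − ex-ante) = -0.8303% → -0.83%.

-0.83%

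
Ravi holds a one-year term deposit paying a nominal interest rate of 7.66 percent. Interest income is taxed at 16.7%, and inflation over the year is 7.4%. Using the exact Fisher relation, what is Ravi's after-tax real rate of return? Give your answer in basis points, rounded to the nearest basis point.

After-tax nominal return = 7.66% × (1 − 0.167) = 6.38078%.
1 + r = 1.0638078 / 1.07400 = 0.990510
After-tax real rate = 0.990510 − 1 → -95 basis points.

-95 basis points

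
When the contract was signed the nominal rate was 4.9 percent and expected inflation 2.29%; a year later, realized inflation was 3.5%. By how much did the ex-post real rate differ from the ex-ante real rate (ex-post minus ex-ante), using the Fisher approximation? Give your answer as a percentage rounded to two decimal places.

Ex-ante: 4.9% − 2.29% = 2.610%
Ex-post: 4.9% − 3.5% = 1.400%
Difference (ex-post − ex-ante) = -1.2100% → -1.21%.

-1.21%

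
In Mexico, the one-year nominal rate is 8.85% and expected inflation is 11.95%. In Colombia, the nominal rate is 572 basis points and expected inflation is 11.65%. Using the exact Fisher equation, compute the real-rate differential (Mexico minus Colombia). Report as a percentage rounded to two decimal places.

2.54%

Mexico: (1 + 0.0885)/(1 + 0.1195) − 1 = -2.7691%
Colombia: (1 + 0.0572)/(1 + 0.1165) − 1 = -5.3112%
Differential = -2.7691% − (-5.3112%) = 2.5421% → 2.54%.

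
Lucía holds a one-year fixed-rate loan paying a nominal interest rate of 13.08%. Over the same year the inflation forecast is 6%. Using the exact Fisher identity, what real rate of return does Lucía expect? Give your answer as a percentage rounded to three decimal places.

By the Fisher identity, 1 + r = (1 + i)/(1 + π).
1 + r = 1.13080 / 1.06000 = 1.066792
r = 1.066792 − 1 = 6.6792%, i.e. 6.679%.

6.679%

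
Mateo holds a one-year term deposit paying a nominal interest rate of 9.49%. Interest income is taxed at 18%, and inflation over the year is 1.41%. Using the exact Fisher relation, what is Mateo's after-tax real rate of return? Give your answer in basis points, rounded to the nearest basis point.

628 basis points

After-tax nominal return = 9.49% × (1 − 0.18) = 7.7818%.
1 + r = 1.077818 / 1.01410 = 1.062832
After-tax real rate = 1.062832 − 1 → 628 basis points.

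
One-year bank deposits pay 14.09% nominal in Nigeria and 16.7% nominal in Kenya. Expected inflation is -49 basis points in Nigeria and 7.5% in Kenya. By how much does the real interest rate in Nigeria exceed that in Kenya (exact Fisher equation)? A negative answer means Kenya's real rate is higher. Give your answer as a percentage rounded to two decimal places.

Nigeria: (1 + 0.1409)/(1 − 0.0049) − 1 = 14.6518%
Kenya: (1 + 0.1670)/(1 + 0.0750) − 1 = 8.5581%
Differential = 14.6518% − 8.5581% = 6.0937% → 6.09%.

6.09%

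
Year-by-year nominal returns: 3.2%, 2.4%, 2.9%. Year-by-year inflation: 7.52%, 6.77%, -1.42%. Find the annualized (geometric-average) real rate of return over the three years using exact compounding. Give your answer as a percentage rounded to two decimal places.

-1.32%

Compound the nominal returns: 1.0320 × 1.0240 × 1.0290 = 1.08741427.
Compound inflation: 1.0752 × 1.0677 × 0.9858 = 1.13168957.
Deflate: 1.08741427 / 1.13168957 = 0.96087682.
Annualized real rate = 0.96087682^(1/3) − 1 = -1.3215% → -1.32%.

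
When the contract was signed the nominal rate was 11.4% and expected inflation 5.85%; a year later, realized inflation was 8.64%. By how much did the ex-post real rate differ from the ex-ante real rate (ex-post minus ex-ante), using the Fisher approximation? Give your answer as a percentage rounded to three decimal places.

Ex-ante: 11.4% − 5.85% = 5.550%
Ex-post: 11.4% − 8.64% = 2.760%
Difference (ex-post − ex-ante) = -2.7900% → -2.790%.

-2.790%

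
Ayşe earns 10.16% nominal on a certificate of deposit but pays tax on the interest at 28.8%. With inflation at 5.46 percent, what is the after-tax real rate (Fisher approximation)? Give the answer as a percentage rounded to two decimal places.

After-tax nominal return = 10.16% × (1 − 0.288) = 7.23392%.
r ≈ 7.23392% − 5.46% → 1.77%.

1.77%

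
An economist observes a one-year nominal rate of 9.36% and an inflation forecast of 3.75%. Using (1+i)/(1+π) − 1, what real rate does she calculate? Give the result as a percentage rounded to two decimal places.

5.41%

1 + r = 1.09360 / 1.03750 = 1.054072
r = 1.054072 − 1 = 5.4072%, i.e. 5.41%.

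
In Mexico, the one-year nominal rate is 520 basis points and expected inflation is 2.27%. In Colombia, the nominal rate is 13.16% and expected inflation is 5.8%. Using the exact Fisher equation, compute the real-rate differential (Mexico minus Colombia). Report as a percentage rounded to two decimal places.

-4.09%

Mexico: (1 + 0.0520)/(1 + 0.0227) − 1 = 2.8650%
Colombia: (1 + 0.1316)/(1 + 0.0580) − 1 = 6.9565%
Differential = 2.8650% − 6.9565% = -4.0916% → -4.09%.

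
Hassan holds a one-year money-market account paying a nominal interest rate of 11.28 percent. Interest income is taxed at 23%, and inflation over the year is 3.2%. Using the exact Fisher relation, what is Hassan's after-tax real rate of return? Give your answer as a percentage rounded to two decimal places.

After-tax nominal return = 11.28% × (1 − 0.23) = 8.6856%.
1 + r = 1.086856 / 1.03200 = 1.053155
After-tax real rate = 1.053155 − 1 → 5.32%.

5.32%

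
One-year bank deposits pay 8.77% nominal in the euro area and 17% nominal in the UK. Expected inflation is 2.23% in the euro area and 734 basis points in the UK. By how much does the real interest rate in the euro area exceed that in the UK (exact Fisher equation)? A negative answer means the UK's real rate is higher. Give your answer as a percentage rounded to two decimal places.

-2.60%

The euro area: (1 + 0.0877)/(1 + 0.0223) − 1 = 6.3973%
The UK: (1 + 0.1700)/(1 + 0.0734) − 1 = 8.9994%
Differential = 6.3973% − 8.9994% = -2.6021% → -2.60%.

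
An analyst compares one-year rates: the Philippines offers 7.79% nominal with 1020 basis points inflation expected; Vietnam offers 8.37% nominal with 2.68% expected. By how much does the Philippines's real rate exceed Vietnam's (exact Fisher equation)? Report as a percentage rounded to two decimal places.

-7.73%

The Philippines: (1 + 0.0779)/(1 + 0.1020) − 1 = -2.1869%
Vietnam: (1 + 0.0837)/(1 + 0.0268) − 1 = 5.5415%
Differential = -2.1869% − 5.5415% = -7.7284% → -7.73%.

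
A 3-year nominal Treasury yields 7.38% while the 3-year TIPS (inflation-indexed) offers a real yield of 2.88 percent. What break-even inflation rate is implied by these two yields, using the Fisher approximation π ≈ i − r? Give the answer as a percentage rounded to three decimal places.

π ≈ i − r = 7.38% − 2.88% → 4.500%.

4.500%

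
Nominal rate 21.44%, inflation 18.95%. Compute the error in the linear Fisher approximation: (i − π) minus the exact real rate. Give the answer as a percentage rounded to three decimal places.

0.397%

Approximate: r ≈ 21.440% − 18.950% = 2.4900%
Exact: (1 + 0.2144)/(1 + 0.1895) − 1 = 2.0933%
Error = 2.4900% − 2.0933% = 0.3967% → 0.397%.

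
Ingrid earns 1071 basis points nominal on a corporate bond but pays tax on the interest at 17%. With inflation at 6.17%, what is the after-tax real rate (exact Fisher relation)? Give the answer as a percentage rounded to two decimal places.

2.56%

After-tax nominal return = 10.71% × (1 − 0.17) = 8.8893%.
1 + r = 1.088893 / 1.06170 = 1.025613
After-tax real rate = 1.025613 − 1 → 2.56%.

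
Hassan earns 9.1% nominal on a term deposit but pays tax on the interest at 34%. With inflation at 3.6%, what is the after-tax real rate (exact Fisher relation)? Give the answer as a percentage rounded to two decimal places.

2.32%

After-tax nominal return = 9.1% × (1 − 0.34) = 6.0060%.
1 + r = 1.06006 / 1.03600 = 1.023224
After-tax real rate = 1.023224 − 1 → 2.32%.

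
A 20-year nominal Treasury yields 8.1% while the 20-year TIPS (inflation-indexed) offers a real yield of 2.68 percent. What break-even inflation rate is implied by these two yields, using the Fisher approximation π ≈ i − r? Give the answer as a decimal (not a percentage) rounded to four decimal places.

0.0542

π ≈ i − r = 8.1% − 2.68% → 0.0542.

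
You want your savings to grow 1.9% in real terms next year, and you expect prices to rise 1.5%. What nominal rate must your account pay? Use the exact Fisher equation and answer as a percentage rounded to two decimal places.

(1 + i) = (1 + r)(1 + π) = 1.01900 × 1.01500 = 1.034285
i = 1.034285 − 1, so the required nominal rate is 3.43%.

3.43%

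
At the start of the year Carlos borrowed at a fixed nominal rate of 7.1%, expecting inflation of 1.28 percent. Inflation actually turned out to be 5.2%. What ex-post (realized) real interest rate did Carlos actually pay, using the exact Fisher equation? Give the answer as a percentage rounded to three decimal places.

1.806%

Ex-post: (1 + 0.0710)/(1 + 0.0520) − 1 = 1.8061%
So the realized real rate is 1.806%.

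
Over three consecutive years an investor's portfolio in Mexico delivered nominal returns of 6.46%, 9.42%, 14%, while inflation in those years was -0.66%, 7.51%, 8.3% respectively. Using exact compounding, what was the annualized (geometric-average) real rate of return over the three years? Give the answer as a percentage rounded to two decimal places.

Nominal growth factor = 1.0646 × 1.0942 × 1.1400 = 1.32796926
Price-level growth factor = 0.9934 × 1.0751 × 1.0830 = 1.15664870
Real growth factor = 1.32796926 / 1.15664870 = 1.14811806
Annualized real rate = 1.14811806^(1/3) − 1 = 4.7118% → 4.71%.

4.71%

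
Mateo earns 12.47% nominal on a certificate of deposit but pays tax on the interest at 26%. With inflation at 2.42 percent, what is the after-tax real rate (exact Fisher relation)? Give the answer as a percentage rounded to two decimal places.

After-tax nominal return = 12.47% × (1 − 0.26) = 9.2278%.
1 + r = 1.092278 / 1.02420 = 1.066469
After-tax real rate = 1.066469 − 1 → 6.65%.

6.65%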